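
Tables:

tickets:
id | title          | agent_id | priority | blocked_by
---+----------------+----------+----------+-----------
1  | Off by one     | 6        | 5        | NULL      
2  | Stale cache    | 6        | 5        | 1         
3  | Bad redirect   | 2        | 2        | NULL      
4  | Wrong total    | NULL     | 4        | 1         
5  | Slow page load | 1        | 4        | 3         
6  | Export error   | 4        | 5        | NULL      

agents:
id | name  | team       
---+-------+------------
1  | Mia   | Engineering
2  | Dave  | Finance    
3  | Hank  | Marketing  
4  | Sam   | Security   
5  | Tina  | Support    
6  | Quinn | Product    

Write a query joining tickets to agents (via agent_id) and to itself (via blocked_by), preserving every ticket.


Two LEFT JOINs from the same base table tickets: one to agents via agent_id, one to tickets itself via blocked_by. Both are LEFT so every ticket is preserved.
Match against agents:
  - ticket 1 (Off by one): agent_id=6 -> matches Quinn
  - ticket 2 (Stale cache): agent_id=6 -> matches Quinn
  - ticket 3 (Bad redirect): agent_id=2 -> matches Dave
  - ticket 4 (Wrong total): agent_id=NULL, no match -> kept with NULL
  - ticket 5 (Slow page load): agent_id=1 -> matches Mia
  - ticket 6 (Export error): agent_id=4 -> matches Sam
Match against tickets (self):
  - ticket 1 (Off by one): blocked_by=NULL -> NULL
  - ticket 2 (Stale cache): blocked_by=1 -> Off by one
  - ticket 3 (Bad redirect): blocked_by=NULL -> NULL
  - ticket 4 (Wrong total): blocked_by=1 -> Off by one
  - ticket 5 (Slow page load): blocked_by=3 -> Bad redirect
  - ticket 6 (Export error): blocked_by=NULL -> NULL

SQL:
SELECT a.title, b.name AS agent, c.title AS blocked_by
FROM tickets a
LEFT JOIN agents b ON a.agent_id = b.id
LEFT JOIN tickets c ON a.blocked_by = c.id

Result:
title          | agent | blocked_by  
---------------+-------+-------------
Off by one     | Quinn | NULL        
Stale cache    | Quinn | Off by one  
Bad redirect   | Dave  | NULL        
Wrong total    | NULL  | Off by one  
Slow page load | Mia   | Bad redirect
Export error   | Sam   | NULL        


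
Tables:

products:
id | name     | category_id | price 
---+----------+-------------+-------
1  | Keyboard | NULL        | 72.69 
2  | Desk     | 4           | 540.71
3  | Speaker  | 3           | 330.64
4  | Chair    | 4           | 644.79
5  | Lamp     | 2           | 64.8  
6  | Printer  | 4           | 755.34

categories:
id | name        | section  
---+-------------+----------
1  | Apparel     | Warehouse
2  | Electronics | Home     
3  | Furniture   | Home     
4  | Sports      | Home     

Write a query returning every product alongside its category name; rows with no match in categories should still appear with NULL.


LEFT JOIN keeps every row from products (the left table); where category_id has no match in categories, the category columns become NULL. Walk through each product:
  - product 1 (Keyboard): category_id=NULL, no match -> kept with NULL
  - product 2 (Desk): category_id=4 -> matches Sports
  - product 3 (Speaker): category_id=3 -> matches Furniture
  - product 4 (Chair): category_id=4 -> matches Sports
  - product 5 (Lamp): category_id=2 -> matches Electronics
  - product 6 (Printer): category_id=4 -> matches Sports
All 6 rows appear; 1 has NULL category.

SQL:
SELECT a.name, b.name AS category
FROM products a
LEFT JOIN categories b ON a.category_id = b.id

Result:
name     | category   
---------+------------
Keyboard | NULL       
Desk     | Sports     
Speaker  | Furniture  
Chair    | Sports     
Lamp     | Electronics
Printer  | Sports     


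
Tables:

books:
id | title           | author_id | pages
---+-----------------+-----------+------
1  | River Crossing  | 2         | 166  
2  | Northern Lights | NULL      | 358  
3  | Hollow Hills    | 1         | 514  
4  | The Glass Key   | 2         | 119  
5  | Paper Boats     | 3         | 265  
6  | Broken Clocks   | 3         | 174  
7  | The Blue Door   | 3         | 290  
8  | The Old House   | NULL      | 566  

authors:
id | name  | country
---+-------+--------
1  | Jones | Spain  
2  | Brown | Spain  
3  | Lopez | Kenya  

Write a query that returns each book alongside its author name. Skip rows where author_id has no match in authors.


INNER JOIN keeps only books rows whose author_id matches an id in authors. Walk through each book:
  - book 1 (River Crossing): author_id=2 -> matches Brown
  - book 2 (Northern Lights): author_id=NULL, no match -> dropped
  - book 3 (Hollow Hills): author_id=1 -> matches Jones
  - book 4 (The Glass Key): author_id=2 -> matches Brown
  - book 5 (Paper Boats): author_id=3 -> matches Lopez
  - book 6 (Broken Clocks): author_id=3 -> matches Lopez
  - book 7 (The Blue Door): author_id=3 -> matches Lopez
  - book 8 (The Old House): author_id=NULL, no match -> dropped
So 2 of 8 rows are dropped.

SQL:
SELECT a.title, b.name AS author
FROM books a
INNER JOIN authors b ON a.author_id = b.id

Result:
title          | author
---------------+-------
River Crossing | Brown 
Hollow Hills   | Jones 
The Glass Key  | Brown 
Paper Boats    | Lopez 
Broken Clocks  | Lopez 
The Blue Door  | Lopez 


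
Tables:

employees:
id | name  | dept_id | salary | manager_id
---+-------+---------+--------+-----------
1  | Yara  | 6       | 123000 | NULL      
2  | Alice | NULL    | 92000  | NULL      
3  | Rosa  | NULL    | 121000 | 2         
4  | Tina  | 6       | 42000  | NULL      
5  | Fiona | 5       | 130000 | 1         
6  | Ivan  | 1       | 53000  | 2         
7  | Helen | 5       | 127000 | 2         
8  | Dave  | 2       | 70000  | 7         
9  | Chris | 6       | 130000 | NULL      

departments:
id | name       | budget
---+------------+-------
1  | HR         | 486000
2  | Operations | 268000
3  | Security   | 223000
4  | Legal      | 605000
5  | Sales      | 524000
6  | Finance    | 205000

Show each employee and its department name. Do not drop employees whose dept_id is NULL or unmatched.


LEFT JOIN keeps every row from employees (the left table); where dept_id has no match in departments, the department columns become NULL. Walk through each employee:
  - employee 1 (Yara): dept_id=6 -> matches Finance
  - employee 2 (Alice): dept_id=NULL, no match -> kept with NULL
  - employee 3 (Rosa): dept_id=NULL, no match -> kept with NULL
  - employee 4 (Tina): dept_id=6 -> matches Finance
  - employee 5 (Fiona): dept_id=5 -> matches Sales
  - employee 6 (Ivan): dept_id=1 -> matches HR
  - employee 7 (Helen): dept_id=5 -> matches Sales
  - employee 8 (Dave): dept_id=2 -> matches Operations
  - employee 9 (Chris): dept_id=6 -> matches Finance
All 9 rows appear; 2 have NULL department.

SQL:
SELECT a.name, b.name AS department
FROM employees a
LEFT JOIN departments b ON a.dept_id = b.id

Result:
name  | department
------+-----------
Yara  | Finance   
Alice | NULL      
Rosa  | NULL      
Tina  | Finance   
Fiona | Sales     
Ivan  | HR        
Helen | Sales     
Dave  | Operations
Chris | Finance   


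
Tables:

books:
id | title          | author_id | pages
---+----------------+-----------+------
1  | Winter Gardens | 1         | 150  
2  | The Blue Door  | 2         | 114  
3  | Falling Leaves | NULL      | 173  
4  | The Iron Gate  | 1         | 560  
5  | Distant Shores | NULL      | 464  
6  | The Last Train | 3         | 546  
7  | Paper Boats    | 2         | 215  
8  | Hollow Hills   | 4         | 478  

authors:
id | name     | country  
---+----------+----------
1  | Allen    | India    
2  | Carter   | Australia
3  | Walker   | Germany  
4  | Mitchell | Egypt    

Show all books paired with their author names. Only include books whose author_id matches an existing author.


INNER JOIN keeps only books rows whose author_id matches an id in authors. Walk through each book:
  - book 1 (Winter Gardens): author_id=1 -> matches Allen
  - book 2 (The Blue Door): author_id=2 -> matches Carter
  - book 3 (Falling Leaves): author_id=NULL, no match -> dropped
  - book 4 (The Iron Gate): author_id=1 -> matches Allen
  - book 5 (Distant Shores): author_id=NULL, no match -> dropped
  - book 6 (The Last Train): author_id=3 -> matches Walker
  - book 7 (Paper Boats): author_id=2 -> matches Carter
  - book 8 (Hollow Hills): author_id=4 -> matches Mitchell
So 2 of 8 rows are dropped.

SQL:
SELECT a.title, b.name AS author
FROM books a
INNER JOIN authors b ON a.author_id = b.id

Result:
title          | author  
---------------+---------
Winter Gardens | Allen   
The Blue Door  | Carter  
The Iron Gate  | Allen   
The Last Train | Walker  
Paper Boats    | Carter  
Hollow Hills   | Mitchell


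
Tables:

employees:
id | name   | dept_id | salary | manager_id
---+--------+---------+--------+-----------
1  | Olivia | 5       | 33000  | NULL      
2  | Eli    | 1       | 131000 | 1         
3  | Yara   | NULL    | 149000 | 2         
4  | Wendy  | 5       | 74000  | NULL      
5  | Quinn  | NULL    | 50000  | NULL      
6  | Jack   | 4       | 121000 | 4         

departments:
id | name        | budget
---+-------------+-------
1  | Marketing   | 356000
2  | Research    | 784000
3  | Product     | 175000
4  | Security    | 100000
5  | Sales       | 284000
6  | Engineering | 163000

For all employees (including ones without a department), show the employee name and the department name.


LEFT JOIN keeps every row from employees (the left table); where dept_id has no match in departments, the department columns become NULL. Walk through each employee:
  - employee 1 (Olivia): dept_id=5 -> matches Sales
  - employee 2 (Eli): dept_id=1 -> matches Marketing
  - employee 3 (Yara): dept_id=NULL, no match -> kept with NULL
  - employee 4 (Wendy): dept_id=5 -> matches Sales
  - employee 5 (Quinn): dept_id=NULL, no match -> kept with NULL
  - employee 6 (Jack): dept_id=4 -> matches Security
All 6 rows appear; 2 have NULL department.

SQL:
SELECT a.name, b.name AS department
FROM employees a
LEFT JOIN departments b ON a.dept_id = b.id

Result:
name   | department
-------+-----------
Olivia | Sales     
Eli    | Marketing 
Yara   | NULL      
Wendy  | Sales     
Quinn  | NULL      
Jack   | Security  


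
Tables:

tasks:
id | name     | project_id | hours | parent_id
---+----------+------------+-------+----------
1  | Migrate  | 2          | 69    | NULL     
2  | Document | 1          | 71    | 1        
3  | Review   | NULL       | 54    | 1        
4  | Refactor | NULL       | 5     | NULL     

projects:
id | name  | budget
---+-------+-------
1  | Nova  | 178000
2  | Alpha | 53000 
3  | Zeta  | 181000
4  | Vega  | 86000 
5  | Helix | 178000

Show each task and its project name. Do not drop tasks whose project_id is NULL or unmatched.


LEFT JOIN keeps every row from tasks (the left table); where project_id has no match in projects, the project columns become NULL. Walk through each task:
  - task 1 (Migrate): project_id=2 -> matches Alpha
  - task 2 (Document): project_id=1 -> matches Nova
  - task 3 (Review): project_id=NULL, no match -> kept with NULL
  - task 4 (Refactor): project_id=NULL, no match -> kept with NULL
All 4 rows appear; 2 have NULL project.

SQL:
SELECT a.name, b.name AS project
FROM tasks a
LEFT JOIN projects b ON a.project_id = b.id

Result:
name     | project
---------+--------
Migrate  | Alpha  
Document | Nova   
Review   | NULL   
Refactor | NULL   


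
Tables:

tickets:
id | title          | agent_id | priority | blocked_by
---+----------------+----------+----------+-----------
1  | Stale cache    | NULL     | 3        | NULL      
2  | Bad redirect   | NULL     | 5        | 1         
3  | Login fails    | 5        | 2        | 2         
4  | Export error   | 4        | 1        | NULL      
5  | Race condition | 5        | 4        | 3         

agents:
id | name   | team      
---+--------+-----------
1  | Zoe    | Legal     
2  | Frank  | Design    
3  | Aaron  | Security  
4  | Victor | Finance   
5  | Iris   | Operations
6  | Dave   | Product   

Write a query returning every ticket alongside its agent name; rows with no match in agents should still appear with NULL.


LEFT JOIN keeps every row from tickets (the left table); where agent_id has no match in agents, the agent columns become NULL. Walk through each ticket:
  - ticket 1 (Stale cache): agent_id=NULL, no match -> kept with NULL
  - ticket 2 (Bad redirect): agent_id=NULL, no match -> kept with NULL
  - ticket 3 (Login fails): agent_id=5 -> matches Iris
  - ticket 4 (Export error): agent_id=4 -> matches Victor
  - ticket 5 (Race condition): agent_id=5 -> matches Iris
All 5 rows appear; 2 have NULL agent.

SQL:
SELECT a.title, b.name AS agent
FROM tickets a
LEFT JOIN agents b ON a.agent_id = b.id

Result:
title          | agent 
---------------+-------
Stale cache    | NULL  
Bad redirect   | NULL  
Login fails    | Iris  
Export error   | Victor
Race condition | Iris  


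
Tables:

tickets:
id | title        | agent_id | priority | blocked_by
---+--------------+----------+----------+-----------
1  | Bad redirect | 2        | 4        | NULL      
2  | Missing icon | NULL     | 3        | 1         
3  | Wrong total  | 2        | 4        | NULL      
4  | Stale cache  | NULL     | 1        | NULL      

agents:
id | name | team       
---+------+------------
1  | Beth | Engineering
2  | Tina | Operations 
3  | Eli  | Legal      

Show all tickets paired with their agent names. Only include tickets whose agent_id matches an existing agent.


INNER JOIN keeps only tickets rows whose agent_id matches an id in agents. Walk through each ticket:
  - ticket 1 (Bad redirect): agent_id=2 -> matches Tina
  - ticket 2 (Missing icon): agent_id=NULL, no match -> dropped
  - ticket 3 (Wrong total): agent_id=2 -> matches Tina
  - ticket 4 (Stale cache): agent_id=NULL, no match -> dropped
So 2 of 4 rows are dropped.

SQL:
SELECT a.title, b.name AS agent
FROM tickets a
INNER JOIN agents b ON a.agent_id = b.id

Result:
title        | agent
-------------+------
Bad redirect | Tina 
Wrong total  | Tina 


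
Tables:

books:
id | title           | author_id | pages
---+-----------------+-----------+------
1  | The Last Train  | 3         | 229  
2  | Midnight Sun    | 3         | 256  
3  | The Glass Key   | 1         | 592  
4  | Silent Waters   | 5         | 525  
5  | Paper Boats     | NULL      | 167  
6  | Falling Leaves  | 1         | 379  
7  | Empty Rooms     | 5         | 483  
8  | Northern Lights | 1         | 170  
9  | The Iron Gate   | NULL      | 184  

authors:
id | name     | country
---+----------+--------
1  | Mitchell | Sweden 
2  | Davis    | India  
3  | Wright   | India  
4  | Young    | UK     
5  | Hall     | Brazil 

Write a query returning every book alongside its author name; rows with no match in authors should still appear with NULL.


LEFT JOIN keeps every row from books (the left table); where author_id has no match in authors, the author columns become NULL. Walk through each book:
  - book 1 (The Last Train): author_id=3 -> matches Wright
  - book 2 (Midnight Sun): author_id=3 -> matches Wright
  - book 3 (The Glass Key): author_id=1 -> matches Mitchell
  - book 4 (Silent Waters): author_id=5 -> matches Hall
  - book 5 (Paper Boats): author_id=NULL, no match -> kept with NULL
  - book 6 (Falling Leaves): author_id=1 -> matches Mitchell
  - book 7 (Empty Rooms): author_id=5 -> matches Hall
  - book 8 (Northern Lights): author_id=1 -> matches Mitchell
  - book 9 (The Iron Gate): author_id=NULL, no match -> kept with NULL
All 9 rows appear; 2 have NULL author.

SQL:
SELECT a.title, b.name AS author
FROM books a
LEFT JOIN authors b ON a.author_id = b.id

Result:
title           | author  
----------------+---------
The Last Train  | Wright  
Midnight Sun    | Wright  
The Glass Key   | Mitchell
Silent Waters   | Hall    
Paper Boats     | NULL    
Falling Leaves  | Mitchell
Empty Rooms     | Hall    
Northern Lights | Mitchell
The Iron Gate   | NULL    


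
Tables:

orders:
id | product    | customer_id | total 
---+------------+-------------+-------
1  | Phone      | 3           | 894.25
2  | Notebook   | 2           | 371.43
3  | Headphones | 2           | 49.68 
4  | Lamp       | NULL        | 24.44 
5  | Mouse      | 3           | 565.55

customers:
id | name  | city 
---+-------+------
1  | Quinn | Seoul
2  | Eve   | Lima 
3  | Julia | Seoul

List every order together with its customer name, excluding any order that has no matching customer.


INNER JOIN keeps only orders rows whose customer_id matches an id in customers. Walk through each order:
  - order 1 (Phone): customer_id=3 -> matches Julia
  - order 2 (Notebook): customer_id=2 -> matches Eve
  - order 3 (Headphones): customer_id=2 -> matches Eve
  - order 4 (Lamp): customer_id=NULL, no match -> dropped
  - order 5 (Mouse): customer_id=3 -> matches Julia
So 1 of 5 rows is dropped.

SQL:
SELECT a.product, b.name AS customer
FROM orders a
INNER JOIN customers b ON a.customer_id = b.id

Result:
product    | customer
-----------+---------
Phone      | Julia   
Notebook   | Eve     
Headphones | Eve     
Mouse      | Julia   


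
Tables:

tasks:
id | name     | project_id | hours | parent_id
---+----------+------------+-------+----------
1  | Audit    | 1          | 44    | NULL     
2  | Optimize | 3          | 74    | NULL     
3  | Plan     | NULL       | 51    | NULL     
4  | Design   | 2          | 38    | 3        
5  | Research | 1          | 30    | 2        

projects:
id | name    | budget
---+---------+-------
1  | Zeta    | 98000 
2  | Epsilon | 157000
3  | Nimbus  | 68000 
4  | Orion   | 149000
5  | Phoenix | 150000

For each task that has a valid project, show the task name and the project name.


INNER JOIN keeps only tasks rows whose project_id matches an id in projects. Walk through each task:
  - task 1 (Audit): project_id=1 -> matches Zeta
  - task 2 (Optimize): project_id=3 -> matches Nimbus
  - task 3 (Plan): project_id=NULL, no match -> dropped
  - task 4 (Design): project_id=2 -> matches Epsilon
  - task 5 (Research): project_id=1 -> matches Zeta
So 1 of 5 rows is dropped.

SQL:
SELECT a.name, b.name AS project
FROM tasks a
INNER JOIN projects b ON a.project_id = b.id

Result:
name     | project
---------+--------
Audit    | Zeta   
Optimize | Nimbus 
Design   | Epsilon
Research | Zeta   


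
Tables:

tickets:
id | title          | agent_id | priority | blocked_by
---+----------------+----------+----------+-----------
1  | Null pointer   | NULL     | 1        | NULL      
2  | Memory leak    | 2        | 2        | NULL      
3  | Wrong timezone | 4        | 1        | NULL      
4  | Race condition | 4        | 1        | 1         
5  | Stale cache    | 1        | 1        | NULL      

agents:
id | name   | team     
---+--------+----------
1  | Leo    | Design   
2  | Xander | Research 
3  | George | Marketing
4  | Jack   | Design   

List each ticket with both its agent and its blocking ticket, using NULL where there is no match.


Two LEFT JOINs from the same base table tickets: one to agents via agent_id, one to tickets itself via blocked_by. Both are LEFT so every ticket is preserved.
Match against agents:
  - ticket 1 (Null pointer): agent_id=NULL, no match -> kept with NULL
  - ticket 2 (Memory leak): agent_id=2 -> matches Xander
  - ticket 3 (Wrong timezone): agent_id=4 -> matches Jack
  - ticket 4 (Race condition): agent_id=4 -> matches Jack
  - ticket 5 (Stale cache): agent_id=1 -> matches Leo
Match against tickets (self):
  - ticket 1 (Null pointer): blocked_by=NULL -> NULL
  - ticket 2 (Memory leak): blocked_by=NULL -> NULL
  - ticket 3 (Wrong timezone): blocked_by=NULL -> NULL
  - ticket 4 (Race condition): blocked_by=1 -> Null pointer
  - ticket 5 (Stale cache): blocked_by=NULL -> NULL

SQL:
SELECT a.title, b.name AS agent, c.title AS blocked_by
FROM tickets a
LEFT JOIN agents b ON a.agent_id = b.id
LEFT JOIN tickets c ON a.blocked_by = c.id

Result:
title          | agent  | blocked_by  
---------------+--------+-------------
Null pointer   | NULL   | NULL        
Memory leak    | Xander | NULL        
Wrong timezone | Jack   | NULL        
Race condition | Jack   | Null pointer
Stale cache    | Leo    | NULL        


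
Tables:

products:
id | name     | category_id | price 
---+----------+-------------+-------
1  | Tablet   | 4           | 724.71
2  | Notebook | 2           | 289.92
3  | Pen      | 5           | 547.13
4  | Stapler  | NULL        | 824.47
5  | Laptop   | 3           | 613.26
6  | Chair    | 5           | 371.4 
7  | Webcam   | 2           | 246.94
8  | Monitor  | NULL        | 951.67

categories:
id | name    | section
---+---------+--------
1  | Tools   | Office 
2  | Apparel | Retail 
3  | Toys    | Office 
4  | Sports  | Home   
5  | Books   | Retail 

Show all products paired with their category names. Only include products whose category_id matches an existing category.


INNER JOIN keeps only products rows whose category_id matches an id in categories. Walk through each product:
  - product 1 (Tablet): category_id=4 -> matches Sports
  - product 2 (Notebook): category_id=2 -> matches Apparel
  - product 3 (Pen): category_id=5 -> matches Books
  - product 4 (Stapler): category_id=NULL, no match -> dropped
  - product 5 (Laptop): category_id=3 -> matches Toys
  - product 6 (Chair): category_id=5 -> matches Books
  - product 7 (Webcam): category_id=2 -> matches Apparel
  - product 8 (Monitor): category_id=NULL, no match -> dropped
So 2 of 8 rows are dropped.

SQL:
SELECT a.name, b.name AS category
FROM products a
INNER JOIN categories b ON a.category_id = b.id

Result:
name     | category
---------+---------
Tablet   | Sports  
Notebook | Apparel 
Pen      | Books   
Laptop   | Toys    
Chair    | Books   
Webcam   | Apparel 


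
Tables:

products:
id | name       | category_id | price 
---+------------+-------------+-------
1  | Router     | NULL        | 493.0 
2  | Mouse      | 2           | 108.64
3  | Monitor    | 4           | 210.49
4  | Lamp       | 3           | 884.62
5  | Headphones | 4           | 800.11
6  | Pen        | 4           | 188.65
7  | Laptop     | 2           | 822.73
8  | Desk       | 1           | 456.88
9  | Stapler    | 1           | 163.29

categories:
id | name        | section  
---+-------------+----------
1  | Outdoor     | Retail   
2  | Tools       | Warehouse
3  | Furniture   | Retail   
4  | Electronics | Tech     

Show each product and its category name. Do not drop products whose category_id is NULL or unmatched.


LEFT JOIN keeps every row from products (the left table); where category_id has no match in categories, the category columns become NULL. Walk through each product:
  - product 1 (Router): category_id=NULL, no match -> kept with NULL
  - product 2 (Mouse): category_id=2 -> matches Tools
  - product 3 (Monitor): category_id=4 -> matches Electronics
  - product 4 (Lamp): category_id=3 -> matches Furniture
  - product 5 (Headphones): category_id=4 -> matches Electronics
  - product 6 (Pen): category_id=4 -> matches Electronics
  - product 7 (Laptop): category_id=2 -> matches Tools
  - product 8 (Desk): category_id=1 -> matches Outdoor
  - product 9 (Stapler): category_id=1 -> matches Outdoor
All 9 rows appear; 1 has NULL category.

SQL:
SELECT a.name, b.name AS category
FROM products a
LEFT JOIN categories b ON a.category_id = b.id

Result:
name       | category   
-----------+------------
Router     | NULL       
Mouse      | Tools      
Monitor    | Electronics
Lamp       | Furniture  
Headphones | Electronics
Pen        | Electronics
Laptop     | Tools      
Desk       | Outdoor    
Stapler    | Outdoor    


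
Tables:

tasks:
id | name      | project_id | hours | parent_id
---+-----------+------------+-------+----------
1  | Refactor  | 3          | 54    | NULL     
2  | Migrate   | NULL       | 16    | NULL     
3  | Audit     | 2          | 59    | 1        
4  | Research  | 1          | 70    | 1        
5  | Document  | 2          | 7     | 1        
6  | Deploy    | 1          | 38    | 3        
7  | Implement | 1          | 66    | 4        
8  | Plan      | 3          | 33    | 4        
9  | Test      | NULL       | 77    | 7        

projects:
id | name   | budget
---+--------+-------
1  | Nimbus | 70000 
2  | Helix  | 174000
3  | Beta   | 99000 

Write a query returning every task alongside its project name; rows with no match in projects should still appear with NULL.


LEFT JOIN keeps every row from tasks (the left table); where project_id has no match in projects, the project columns become NULL. Walk through each task:
  - task 1 (Refactor): project_id=3 -> matches Beta
  - task 2 (Migrate): project_id=NULL, no match -> kept with NULL
  - task 3 (Audit): project_id=2 -> matches Helix
  - task 4 (Research): project_id=1 -> matches Nimbus
  - task 5 (Document): project_id=2 -> matches Helix
  - task 6 (Deploy): project_id=1 -> matches Nimbus
  - task 7 (Implement): project_id=1 -> matches Nimbus
  - task 8 (Plan): project_id=3 -> matches Beta
  - task 9 (Test): project_id=NULL, no match -> kept with NULL
All 9 rows appear; 2 have NULL project.

SQL:
SELECT a.name, b.name AS project
FROM tasks a
LEFT JOIN projects b ON a.project_id = b.id

Result:
name      | project
----------+--------
Refactor  | Beta   
Migrate   | NULL   
Audit     | Helix  
Research  | Nimbus 
Document  | Helix  
Deploy    | Nimbus 
Implement | Nimbus 
Plan      | Beta   
Test      | NULL   


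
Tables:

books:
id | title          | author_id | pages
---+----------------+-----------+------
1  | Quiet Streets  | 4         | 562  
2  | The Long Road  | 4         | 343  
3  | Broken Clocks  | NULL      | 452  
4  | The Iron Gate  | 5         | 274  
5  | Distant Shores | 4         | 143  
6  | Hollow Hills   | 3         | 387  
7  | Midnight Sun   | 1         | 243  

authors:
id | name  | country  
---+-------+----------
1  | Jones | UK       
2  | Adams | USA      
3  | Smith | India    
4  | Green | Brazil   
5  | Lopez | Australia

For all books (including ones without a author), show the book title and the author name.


LEFT JOIN keeps every row from books (the left table); where author_id has no match in authors, the author columns become NULL. Walk through each book:
  - book 1 (Quiet Streets): author_id=4 -> matches Green
  - book 2 (The Long Road): author_id=4 -> matches Green
  - book 3 (Broken Clocks): author_id=NULL, no match -> kept with NULL
  - book 4 (The Iron Gate): author_id=5 -> matches Lopez
  - book 5 (Distant Shores): author_id=4 -> matches Green
  - book 6 (Hollow Hills): author_id=3 -> matches Smith
  - book 7 (Midnight Sun): author_id=1 -> matches Jones
All 7 rows appear; 1 has NULL author.

SQL:
SELECT a.title, b.name AS author
FROM books a
LEFT JOIN authors b ON a.author_id = b.id

Result:
title          | author
---------------+-------
Quiet Streets  | Green 
The Long Road  | Green 
Broken Clocks  | NULL  
The Iron Gate  | Lopez 
Distant Shores | Green 
Hollow Hills   | Smith 
Midnight Sun   | Jones 


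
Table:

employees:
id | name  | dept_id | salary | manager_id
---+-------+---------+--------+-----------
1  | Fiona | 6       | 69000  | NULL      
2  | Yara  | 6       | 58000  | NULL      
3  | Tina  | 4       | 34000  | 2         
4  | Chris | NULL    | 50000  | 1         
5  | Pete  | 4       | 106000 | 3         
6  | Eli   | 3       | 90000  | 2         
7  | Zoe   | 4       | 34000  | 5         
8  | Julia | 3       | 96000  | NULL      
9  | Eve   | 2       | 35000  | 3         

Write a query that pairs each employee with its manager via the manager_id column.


This is a self-join: employees is joined to a second copy of itself, matching each row's manager_id to another row's id. Use LEFT JOIN so rows with manager_id=NULL are kept.
  - employee 1 (Fiona): manager_id=NULL -> NULL
  - employee 2 (Yara): manager_id=NULL -> NULL
  - employee 3 (Tina): manager_id=2 -> Yara
  - employee 4 (Chris): manager_id=1 -> Fiona
  - employee 5 (Pete): manager_id=3 -> Tina
  - employee 6 (Eli): manager_id=2 -> Yara
  - employee 7 (Zoe): manager_id=5 -> Pete
  - employee 8 (Julia): manager_id=NULL -> NULL
  - employee 9 (Eve): manager_id=3 -> Tina

SQL:
SELECT a.name AS item, b.name AS manager
FROM employees a
LEFT JOIN employees b ON a.manager_id = b.id

Result:
item  | manager
------+--------
Fiona | NULL   
Yara  | NULL   
Tina  | Yara   
Chris | Fiona  
Pete  | Tina   
Eli   | Yara   
Zoe   | Pete   
Julia | NULL   
Eve   | Tina   


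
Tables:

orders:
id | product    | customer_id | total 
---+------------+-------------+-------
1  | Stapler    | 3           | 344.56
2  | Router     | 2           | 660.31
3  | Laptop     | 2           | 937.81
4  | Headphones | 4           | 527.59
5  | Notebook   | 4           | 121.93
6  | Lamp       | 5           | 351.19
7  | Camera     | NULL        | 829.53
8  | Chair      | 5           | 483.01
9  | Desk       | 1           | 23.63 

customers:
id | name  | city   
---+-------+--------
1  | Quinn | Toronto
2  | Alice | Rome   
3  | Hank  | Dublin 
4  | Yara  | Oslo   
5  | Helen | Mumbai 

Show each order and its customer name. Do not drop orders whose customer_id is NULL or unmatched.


LEFT JOIN keeps every row from orders (the left table); where customer_id has no match in customers, the customer columns become NULL. Walk through each order:
  - order 1 (Stapler): customer_id=3 -> matches Hank
  - order 2 (Router): customer_id=2 -> matches Alice
  - order 3 (Laptop): customer_id=2 -> matches Alice
  - order 4 (Headphones): customer_id=4 -> matches Yara
  - order 5 (Notebook): customer_id=4 -> matches Yara
  - order 6 (Lamp): customer_id=5 -> matches Helen
  - order 7 (Camera): customer_id=NULL, no match -> kept with NULL
  - order 8 (Chair): customer_id=5 -> matches Helen
  - order 9 (Desk): customer_id=1 -> matches Quinn
All 9 rows appear; 1 has NULL customer.

SQL:
SELECT a.product, b.name AS customer
FROM orders a
LEFT JOIN customers b ON a.customer_id = b.id

Result:
product    | customer
-----------+---------
Stapler    | Hank    
Router     | Alice   
Laptop     | Alice   
Headphones | Yara    
Notebook   | Yara    
Lamp       | Helen   
Camera     | NULL    
Chair      | Helen   
Desk       | Quinn   


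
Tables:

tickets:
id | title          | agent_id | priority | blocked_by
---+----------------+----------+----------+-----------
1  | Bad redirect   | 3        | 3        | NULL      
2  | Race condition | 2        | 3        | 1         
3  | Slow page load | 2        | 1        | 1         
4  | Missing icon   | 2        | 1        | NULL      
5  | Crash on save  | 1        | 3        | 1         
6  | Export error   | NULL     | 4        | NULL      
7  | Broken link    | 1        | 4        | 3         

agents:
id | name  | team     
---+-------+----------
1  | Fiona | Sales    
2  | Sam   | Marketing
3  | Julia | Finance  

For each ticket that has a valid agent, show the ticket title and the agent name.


INNER JOIN keeps only tickets rows whose agent_id matches an id in agents. Walk through each ticket:
  - ticket 1 (Bad redirect): agent_id=3 -> matches Julia
  - ticket 2 (Race condition): agent_id=2 -> matches Sam
  - ticket 3 (Slow page load): agent_id=2 -> matches Sam
  - ticket 4 (Missing icon): agent_id=2 -> matches Sam
  - ticket 5 (Crash on save): agent_id=1 -> matches Fiona
  - ticket 6 (Export error): agent_id=NULL, no match -> dropped
  - ticket 7 (Broken link): agent_id=1 -> matches Fiona
So 1 of 7 rows is dropped.

SQL:
SELECT a.title, b.name AS agent
FROM tickets a
INNER JOIN agents b ON a.agent_id = b.id

Result:
title          | agent
---------------+------
Bad redirect   | Julia
Race condition | Sam  
Slow page load | Sam  
Missing icon   | Sam  
Crash on save  | Fiona
Broken link    | Fiona


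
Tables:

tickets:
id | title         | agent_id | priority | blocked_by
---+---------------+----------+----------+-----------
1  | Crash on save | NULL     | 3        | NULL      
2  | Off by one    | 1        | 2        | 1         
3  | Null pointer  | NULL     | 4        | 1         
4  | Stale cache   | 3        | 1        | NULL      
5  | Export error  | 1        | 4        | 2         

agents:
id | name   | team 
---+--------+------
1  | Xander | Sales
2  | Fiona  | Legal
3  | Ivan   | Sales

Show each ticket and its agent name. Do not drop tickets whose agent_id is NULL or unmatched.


LEFT JOIN keeps every row from tickets (the left table); where agent_id has no match in agents, the agent columns become NULL. Walk through each ticket:
  - ticket 1 (Crash on save): agent_id=NULL, no match -> kept with NULL
  - ticket 2 (Off by one): agent_id=1 -> matches Xander
  - ticket 3 (Null pointer): agent_id=NULL, no match -> kept with NULL
  - ticket 4 (Stale cache): agent_id=3 -> matches Ivan
  - ticket 5 (Export error): agent_id=1 -> matches Xander
All 5 rows appear; 2 have NULL agent.

SQL:
SELECT a.title, b.name AS agent
FROM tickets a
LEFT JOIN agents b ON a.agent_id = b.id

Result:
title         | agent 
--------------+-------
Crash on save | NULL  
Off by one    | Xander
Null pointer  | NULL  
Stale cache   | Ivan  
Export error  | Xander


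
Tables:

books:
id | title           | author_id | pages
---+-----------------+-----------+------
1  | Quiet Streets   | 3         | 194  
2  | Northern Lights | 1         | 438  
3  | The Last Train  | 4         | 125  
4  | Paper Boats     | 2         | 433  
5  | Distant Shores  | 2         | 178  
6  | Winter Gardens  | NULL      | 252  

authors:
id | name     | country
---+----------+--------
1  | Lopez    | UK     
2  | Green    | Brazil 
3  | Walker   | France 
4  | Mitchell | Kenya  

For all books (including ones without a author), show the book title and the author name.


LEFT JOIN keeps every row from books (the left table); where author_id has no match in authors, the author columns become NULL. Walk through each book:
  - book 1 (Quiet Streets): author_id=3 -> matches Walker
  - book 2 (Northern Lights): author_id=1 -> matches Lopez
  - book 3 (The Last Train): author_id=4 -> matches Mitchell
  - book 4 (Paper Boats): author_id=2 -> matches Green
  - book 5 (Distant Shores): author_id=2 -> matches Green
  - book 6 (Winter Gardens): author_id=NULL, no match -> kept with NULL
All 6 rows appear; 1 has NULL author.

SQL:
SELECT a.title, b.name AS author
FROM books a
LEFT JOIN authors b ON a.author_id = b.id

Result:
title           | author  
----------------+---------
Quiet Streets   | Walker  
Northern Lights | Lopez   
The Last Train  | Mitchell
Paper Boats     | Green   
Distant Shores  | Green   
Winter Gardens  | NULL    


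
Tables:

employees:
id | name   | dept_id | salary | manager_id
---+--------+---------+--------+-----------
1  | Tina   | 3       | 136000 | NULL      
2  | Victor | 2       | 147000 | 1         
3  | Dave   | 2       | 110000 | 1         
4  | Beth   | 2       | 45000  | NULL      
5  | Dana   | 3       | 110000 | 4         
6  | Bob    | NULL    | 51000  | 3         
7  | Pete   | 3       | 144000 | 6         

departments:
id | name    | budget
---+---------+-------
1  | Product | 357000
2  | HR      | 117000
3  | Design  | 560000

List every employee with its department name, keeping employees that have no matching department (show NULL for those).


LEFT JOIN keeps every row from employees (the left table); where dept_id has no match in departments, the department columns become NULL. Walk through each employee:
  - employee 1 (Tina): dept_id=3 -> matches Design
  - employee 2 (Victor): dept_id=2 -> matches HR
  - employee 3 (Dave): dept_id=2 -> matches HR
  - employee 4 (Beth): dept_id=2 -> matches HR
  - employee 5 (Dana): dept_id=3 -> matches Design
  - employee 6 (Bob): dept_id=NULL, no match -> kept with NULL
  - employee 7 (Pete): dept_id=3 -> matches Design
All 7 rows appear; 1 has NULL department.

SQL:
SELECT a.name, b.name AS department
FROM employees a
LEFT JOIN departments b ON a.dept_id = b.id

Result:
name   | department
-------+-----------
Tina   | Design    
Victor | HR        
Dave   | HR        
Beth   | HR        
Dana   | Design    
Bob    | NULL      
Pete   | Design    


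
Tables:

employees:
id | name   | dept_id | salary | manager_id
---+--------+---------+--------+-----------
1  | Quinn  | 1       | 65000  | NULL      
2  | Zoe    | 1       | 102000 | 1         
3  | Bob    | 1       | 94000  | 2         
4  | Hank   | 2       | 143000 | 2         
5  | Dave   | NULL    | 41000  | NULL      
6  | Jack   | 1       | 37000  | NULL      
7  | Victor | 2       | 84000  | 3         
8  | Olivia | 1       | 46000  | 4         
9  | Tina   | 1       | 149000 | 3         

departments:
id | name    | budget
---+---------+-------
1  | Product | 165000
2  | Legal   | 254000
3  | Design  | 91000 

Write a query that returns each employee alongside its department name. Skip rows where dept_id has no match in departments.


INNER JOIN keeps only employees rows whose dept_id matches an id in departments. Walk through each employee:
  - employee 1 (Quinn): dept_id=1 -> matches Product
  - employee 2 (Zoe): dept_id=1 -> matches Product
  - employee 3 (Bob): dept_id=1 -> matches Product
  - employee 4 (Hank): dept_id=2 -> matches Legal
  - employee 5 (Dave): dept_id=NULL, no match -> dropped
  - employee 6 (Jack): dept_id=1 -> matches Product
  - employee 7 (Victor): dept_id=2 -> matches Legal
  - employee 8 (Olivia): dept_id=1 -> matches Product
  - employee 9 (Tina): dept_id=1 -> matches Product
So 1 of 9 rows is dropped.

SQL:
SELECT a.name, b.name AS department
FROM employees a
INNER JOIN departments b ON a.dept_id = b.id

Result:
name   | department
-------+-----------
Quinn  | Product   
Zoe    | Product   
Bob    | Product   
Hank   | Legal     
Jack   | Product   
Victor | Legal     
Olivia | Product   
Tina   | Product   


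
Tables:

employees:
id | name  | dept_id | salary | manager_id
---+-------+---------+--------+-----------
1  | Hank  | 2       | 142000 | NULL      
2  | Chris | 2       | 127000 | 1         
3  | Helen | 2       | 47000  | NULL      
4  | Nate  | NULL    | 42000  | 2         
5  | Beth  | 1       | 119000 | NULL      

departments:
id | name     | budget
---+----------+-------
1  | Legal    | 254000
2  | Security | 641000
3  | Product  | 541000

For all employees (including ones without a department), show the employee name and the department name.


LEFT JOIN keeps every row from employees (the left table); where dept_id has no match in departments, the department columns become NULL. Walk through each employee:
  - employee 1 (Hank): dept_id=2 -> matches Security
  - employee 2 (Chris): dept_id=2 -> matches Security
  - employee 3 (Helen): dept_id=2 -> matches Security
  - employee 4 (Nate): dept_id=NULL, no match -> kept with NULL
  - employee 5 (Beth): dept_id=1 -> matches Legal
All 5 rows appear; 1 has NULL department.

SQL:
SELECT a.name, b.name AS department
FROM employees a
LEFT JOIN departments b ON a.dept_id = b.id

Result:
name  | department
------+-----------
Hank  | Security  
Chris | Security  
Helen | Security  
Nate  | NULL      
Beth  | Legal     


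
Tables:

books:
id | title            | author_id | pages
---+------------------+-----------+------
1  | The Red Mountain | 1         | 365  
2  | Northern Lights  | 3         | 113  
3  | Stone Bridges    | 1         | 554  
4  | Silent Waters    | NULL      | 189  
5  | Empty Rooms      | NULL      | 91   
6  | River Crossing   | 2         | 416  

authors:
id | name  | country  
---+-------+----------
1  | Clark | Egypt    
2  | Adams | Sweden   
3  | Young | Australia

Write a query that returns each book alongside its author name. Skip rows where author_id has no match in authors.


INNER JOIN keeps only books rows whose author_id matches an id in authors. Walk through each book:
  - book 1 (The Red Mountain): author_id=1 -> matches Clark
  - book 2 (Northern Lights): author_id=3 -> matches Young
  - book 3 (Stone Bridges): author_id=1 -> matches Clark
  - book 4 (Silent Waters): author_id=NULL, no match -> dropped
  - book 5 (Empty Rooms): author_id=NULL, no match -> dropped
  - book 6 (River Crossing): author_id=2 -> matches Adams
So 2 of 6 rows are dropped.

SQL:
SELECT a.title, b.name AS author
FROM books a
INNER JOIN authors b ON a.author_id = b.id

Result:
title            | author
-----------------+-------
The Red Mountain | Clark 
Northern Lights  | Young 
Stone Bridges    | Clark 
River Crossing   | Adams 


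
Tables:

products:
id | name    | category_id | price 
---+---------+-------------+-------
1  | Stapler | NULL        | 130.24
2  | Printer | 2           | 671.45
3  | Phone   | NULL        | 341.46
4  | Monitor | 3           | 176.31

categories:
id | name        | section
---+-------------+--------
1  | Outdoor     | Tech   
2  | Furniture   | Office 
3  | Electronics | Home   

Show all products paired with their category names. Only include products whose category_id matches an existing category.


INNER JOIN keeps only products rows whose category_id matches an id in categories. Walk through each product:
  - product 1 (Stapler): category_id=NULL, no match -> dropped
  - product 2 (Printer): category_id=2 -> matches Furniture
  - product 3 (Phone): category_id=NULL, no match -> dropped
  - product 4 (Monitor): category_id=3 -> matches Electronics
So 2 of 4 rows are dropped.

SQL:
SELECT a.name, b.name AS category
FROM products a
INNER JOIN categories b ON a.category_id = b.id

Result:
name    | category   
--------+------------
Printer | Furniture  
Monitor | Electronics
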